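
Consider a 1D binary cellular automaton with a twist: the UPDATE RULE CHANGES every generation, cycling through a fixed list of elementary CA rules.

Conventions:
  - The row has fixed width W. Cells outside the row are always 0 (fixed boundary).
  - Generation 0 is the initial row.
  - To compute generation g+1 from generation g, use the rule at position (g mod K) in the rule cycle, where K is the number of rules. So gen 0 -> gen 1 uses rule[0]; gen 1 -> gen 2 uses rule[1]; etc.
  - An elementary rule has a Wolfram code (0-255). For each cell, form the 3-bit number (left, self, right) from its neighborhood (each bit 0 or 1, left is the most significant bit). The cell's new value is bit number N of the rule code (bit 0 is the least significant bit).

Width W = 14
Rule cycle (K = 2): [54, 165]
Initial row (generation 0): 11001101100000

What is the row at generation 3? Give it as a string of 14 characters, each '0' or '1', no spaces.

Answer: 11000111111000

Derivation:
Gen 0: 11001101100000
Gen 1 (rule 54): 00110010010000
Gen 2 (rule 165): 10000010010111
Gen 3 (rule 54): 11000111111000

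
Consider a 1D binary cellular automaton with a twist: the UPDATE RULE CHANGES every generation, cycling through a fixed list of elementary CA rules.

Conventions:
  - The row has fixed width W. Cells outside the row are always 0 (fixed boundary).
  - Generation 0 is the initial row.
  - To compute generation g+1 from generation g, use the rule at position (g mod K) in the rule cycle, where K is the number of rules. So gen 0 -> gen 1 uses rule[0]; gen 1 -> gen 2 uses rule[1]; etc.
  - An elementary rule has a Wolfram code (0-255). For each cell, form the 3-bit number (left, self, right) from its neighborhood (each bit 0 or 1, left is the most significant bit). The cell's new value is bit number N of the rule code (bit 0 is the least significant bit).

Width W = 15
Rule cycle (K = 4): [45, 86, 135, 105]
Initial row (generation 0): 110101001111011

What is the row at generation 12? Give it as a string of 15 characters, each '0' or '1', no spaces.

Gen 0: 110101001111011
Gen 1 (rule 45): 101111001000110
Gen 2 (rule 86): 100001111101011
Gen 3 (rule 135): 101110111001000
Gen 4 (rule 105): 011011101000011
Gen 5 (rule 45): 010110011011010
Gen 6 (rule 86): 110011101001011
Gen 7 (rule 135): 000101001011000
Gen 8 (rule 105): 110010000111011
Gen 9 (rule 45): 100010110100110
Gen 10 (rule 86): 110110010111011
Gen 11 (rule 135): 000000110010000
Gen 12 (rule 105): 111110110000111

Answer: 111110110000111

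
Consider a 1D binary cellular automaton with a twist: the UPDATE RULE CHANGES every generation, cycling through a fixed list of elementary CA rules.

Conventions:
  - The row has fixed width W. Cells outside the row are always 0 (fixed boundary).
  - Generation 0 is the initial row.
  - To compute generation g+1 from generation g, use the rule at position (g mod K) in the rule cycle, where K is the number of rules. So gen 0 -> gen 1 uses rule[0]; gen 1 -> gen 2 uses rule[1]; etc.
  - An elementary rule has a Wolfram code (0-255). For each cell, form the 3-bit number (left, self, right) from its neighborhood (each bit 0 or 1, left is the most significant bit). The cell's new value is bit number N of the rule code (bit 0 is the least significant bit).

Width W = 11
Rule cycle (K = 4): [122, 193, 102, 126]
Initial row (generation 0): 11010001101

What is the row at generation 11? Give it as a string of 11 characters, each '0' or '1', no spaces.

Gen 0: 11010001101
Gen 1 (rule 122): 11101011110
Gen 2 (rule 193): 01100001110
Gen 3 (rule 102): 10100010010
Gen 4 (rule 126): 11110111111
Gen 5 (rule 122): 10011100001
Gen 6 (rule 193): 00001101100
Gen 7 (rule 102): 00010110100
Gen 8 (rule 126): 00111111110
Gen 9 (rule 122): 01100000011
Gen 10 (rule 193): 00101111001
Gen 11 (rule 102): 01110001011

Answer: 01110001011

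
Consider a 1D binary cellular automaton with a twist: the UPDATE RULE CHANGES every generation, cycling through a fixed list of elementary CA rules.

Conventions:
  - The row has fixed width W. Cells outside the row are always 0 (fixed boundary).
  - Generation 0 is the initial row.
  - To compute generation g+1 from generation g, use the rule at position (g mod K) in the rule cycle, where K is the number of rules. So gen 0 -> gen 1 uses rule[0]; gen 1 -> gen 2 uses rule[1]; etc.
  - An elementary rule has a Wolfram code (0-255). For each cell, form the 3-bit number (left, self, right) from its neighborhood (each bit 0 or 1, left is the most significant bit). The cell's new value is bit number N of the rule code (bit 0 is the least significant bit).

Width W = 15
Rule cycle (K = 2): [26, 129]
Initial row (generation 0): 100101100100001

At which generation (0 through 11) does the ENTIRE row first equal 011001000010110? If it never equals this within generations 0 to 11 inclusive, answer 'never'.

Answer: never

Derivation:
Gen 0: 100101100100001
Gen 1 (rule 26): 011001011010010
Gen 2 (rule 129): 000000000000000
Gen 3 (rule 26): 000000000000000
Gen 4 (rule 129): 111111111111111
Gen 5 (rule 26): 100000000000000
Gen 6 (rule 129): 001111111111111
Gen 7 (rule 26): 011000000000000
Gen 8 (rule 129): 000011111111111
Gen 9 (rule 26): 000110000000000
Gen 10 (rule 129): 110000111111111
Gen 11 (rule 26): 101001100000000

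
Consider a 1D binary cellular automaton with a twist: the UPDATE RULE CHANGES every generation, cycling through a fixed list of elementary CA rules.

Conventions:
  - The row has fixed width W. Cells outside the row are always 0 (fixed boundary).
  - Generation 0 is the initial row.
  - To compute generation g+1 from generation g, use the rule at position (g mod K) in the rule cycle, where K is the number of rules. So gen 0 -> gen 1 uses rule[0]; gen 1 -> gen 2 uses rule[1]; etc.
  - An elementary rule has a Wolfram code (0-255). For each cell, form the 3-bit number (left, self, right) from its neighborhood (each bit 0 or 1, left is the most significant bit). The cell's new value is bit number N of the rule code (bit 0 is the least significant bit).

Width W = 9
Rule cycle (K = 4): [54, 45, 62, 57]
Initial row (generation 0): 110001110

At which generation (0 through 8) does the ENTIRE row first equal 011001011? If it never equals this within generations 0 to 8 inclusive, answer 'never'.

Answer: never

Derivation:
Gen 0: 110001110
Gen 1 (rule 54): 001010001
Gen 2 (rule 45): 101110101
Gen 3 (rule 62): 111001111
Gen 4 (rule 57): 100101000
Gen 5 (rule 54): 111111100
Gen 6 (rule 45): 100000001
Gen 7 (rule 62): 110000011
Gen 8 (rule 57): 101111010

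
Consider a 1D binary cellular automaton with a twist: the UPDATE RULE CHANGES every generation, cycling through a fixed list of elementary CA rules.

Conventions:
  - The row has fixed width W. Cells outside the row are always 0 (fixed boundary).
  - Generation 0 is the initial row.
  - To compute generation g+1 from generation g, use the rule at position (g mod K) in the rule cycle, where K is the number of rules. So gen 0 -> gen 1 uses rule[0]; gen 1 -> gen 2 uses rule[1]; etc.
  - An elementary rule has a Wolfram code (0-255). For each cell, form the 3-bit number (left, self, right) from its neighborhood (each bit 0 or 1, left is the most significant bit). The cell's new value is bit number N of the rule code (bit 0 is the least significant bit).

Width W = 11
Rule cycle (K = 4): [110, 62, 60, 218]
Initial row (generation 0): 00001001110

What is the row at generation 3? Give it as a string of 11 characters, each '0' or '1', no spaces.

Gen 0: 00001001110
Gen 1 (rule 110): 00011011010
Gen 2 (rule 62): 00110110111
Gen 3 (rule 60): 00101101100

Answer: 00101101100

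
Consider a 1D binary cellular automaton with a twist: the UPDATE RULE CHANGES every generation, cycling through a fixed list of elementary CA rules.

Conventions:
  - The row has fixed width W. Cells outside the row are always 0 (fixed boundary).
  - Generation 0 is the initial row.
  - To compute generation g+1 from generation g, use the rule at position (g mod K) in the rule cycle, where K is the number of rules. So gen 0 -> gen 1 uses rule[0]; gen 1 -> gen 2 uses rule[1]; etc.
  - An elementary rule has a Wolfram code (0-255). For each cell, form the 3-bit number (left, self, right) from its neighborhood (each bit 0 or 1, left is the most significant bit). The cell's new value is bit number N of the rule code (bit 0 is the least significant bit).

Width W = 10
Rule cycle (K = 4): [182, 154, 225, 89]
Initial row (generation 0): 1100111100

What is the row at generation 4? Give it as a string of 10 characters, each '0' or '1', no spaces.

Answer: 1001110011

Derivation:
Gen 0: 1100111100
Gen 1 (rule 182): 0011011010
Gen 2 (rule 154): 0110010001
Gen 3 (rule 225): 0010000100
Gen 4 (rule 89): 1001110011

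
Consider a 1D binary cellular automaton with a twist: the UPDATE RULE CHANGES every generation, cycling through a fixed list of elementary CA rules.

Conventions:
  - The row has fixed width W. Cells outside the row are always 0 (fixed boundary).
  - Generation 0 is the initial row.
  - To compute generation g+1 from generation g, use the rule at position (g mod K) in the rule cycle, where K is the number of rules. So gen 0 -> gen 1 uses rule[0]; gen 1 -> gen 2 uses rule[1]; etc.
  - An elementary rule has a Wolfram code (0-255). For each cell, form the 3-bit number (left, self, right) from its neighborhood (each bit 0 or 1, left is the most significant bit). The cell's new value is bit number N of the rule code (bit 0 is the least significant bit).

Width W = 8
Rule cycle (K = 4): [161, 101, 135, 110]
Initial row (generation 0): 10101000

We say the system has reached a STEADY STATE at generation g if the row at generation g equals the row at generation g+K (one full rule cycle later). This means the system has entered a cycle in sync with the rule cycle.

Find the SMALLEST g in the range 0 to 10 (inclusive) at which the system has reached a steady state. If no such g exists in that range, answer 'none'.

Gen 0: 10101000
Gen 1 (rule 161): 01010011
Gen 2 (rule 101): 01110001
Gen 3 (rule 135): 10100111
Gen 4 (rule 110): 11101101
Gen 5 (rule 161): 01010010
Gen 6 (rule 101): 01110010
Gen 7 (rule 135): 10100110
Gen 8 (rule 110): 11101110
Gen 9 (rule 161): 01010100
Gen 10 (rule 101): 01111101
Gen 11 (rule 135): 10111001
Gen 12 (rule 110): 11101011
Gen 13 (rule 161): 01010100
Gen 14 (rule 101): 01111101

Answer: 9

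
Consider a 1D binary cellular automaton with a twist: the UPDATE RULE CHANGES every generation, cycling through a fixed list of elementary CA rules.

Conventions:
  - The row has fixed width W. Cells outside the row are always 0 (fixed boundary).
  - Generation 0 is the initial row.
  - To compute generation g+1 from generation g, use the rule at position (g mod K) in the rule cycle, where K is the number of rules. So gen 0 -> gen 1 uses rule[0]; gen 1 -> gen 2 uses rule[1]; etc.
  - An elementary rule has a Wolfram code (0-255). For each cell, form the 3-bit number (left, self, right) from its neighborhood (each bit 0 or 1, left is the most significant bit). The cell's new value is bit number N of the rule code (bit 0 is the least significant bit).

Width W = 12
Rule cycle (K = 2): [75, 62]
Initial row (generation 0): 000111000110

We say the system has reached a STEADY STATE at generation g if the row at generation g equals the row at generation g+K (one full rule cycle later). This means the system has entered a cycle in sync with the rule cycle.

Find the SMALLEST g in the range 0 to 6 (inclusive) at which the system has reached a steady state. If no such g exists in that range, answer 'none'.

Answer: none

Derivation:
Gen 0: 000111000110
Gen 1 (rule 75): 111101011110
Gen 2 (rule 62): 100011110001
Gen 3 (rule 75): 001110010110
Gen 4 (rule 62): 011001111101
Gen 5 (rule 75): 111011000100
Gen 6 (rule 62): 100110101110
Gen 7 (rule 75): 001110001010
Gen 8 (rule 62): 011001011111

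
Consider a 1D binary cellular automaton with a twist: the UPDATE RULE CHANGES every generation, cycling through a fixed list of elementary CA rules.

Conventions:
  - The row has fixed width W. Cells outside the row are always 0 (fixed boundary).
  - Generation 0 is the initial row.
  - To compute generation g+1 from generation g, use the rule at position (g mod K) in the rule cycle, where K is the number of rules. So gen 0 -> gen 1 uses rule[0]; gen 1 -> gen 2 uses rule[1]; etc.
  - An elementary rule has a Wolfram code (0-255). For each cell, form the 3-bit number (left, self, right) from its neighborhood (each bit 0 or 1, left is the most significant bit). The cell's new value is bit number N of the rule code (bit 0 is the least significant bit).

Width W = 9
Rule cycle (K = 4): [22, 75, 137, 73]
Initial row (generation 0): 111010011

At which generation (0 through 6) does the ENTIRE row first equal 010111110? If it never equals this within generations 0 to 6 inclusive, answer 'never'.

Gen 0: 111010011
Gen 1 (rule 22): 000011100
Gen 2 (rule 75): 111110101
Gen 3 (rule 137): 111100000
Gen 4 (rule 73): 100101111
Gen 5 (rule 22): 111100000
Gen 6 (rule 75): 100101111

Answer: never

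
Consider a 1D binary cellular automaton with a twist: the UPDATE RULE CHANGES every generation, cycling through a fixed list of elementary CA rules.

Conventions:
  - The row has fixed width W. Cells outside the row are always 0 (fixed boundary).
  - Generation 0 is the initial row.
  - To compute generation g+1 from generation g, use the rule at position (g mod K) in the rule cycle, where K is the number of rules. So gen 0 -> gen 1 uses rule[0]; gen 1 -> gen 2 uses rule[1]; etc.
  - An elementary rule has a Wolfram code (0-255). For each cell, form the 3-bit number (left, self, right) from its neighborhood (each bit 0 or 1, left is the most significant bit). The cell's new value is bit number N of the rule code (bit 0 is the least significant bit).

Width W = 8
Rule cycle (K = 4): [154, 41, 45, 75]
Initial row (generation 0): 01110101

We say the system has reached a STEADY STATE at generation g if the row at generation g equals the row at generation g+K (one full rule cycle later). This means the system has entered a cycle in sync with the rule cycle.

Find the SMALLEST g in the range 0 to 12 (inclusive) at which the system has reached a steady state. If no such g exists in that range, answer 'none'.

Answer: none

Derivation:
Gen 0: 01110101
Gen 1 (rule 154): 11100000
Gen 2 (rule 41): 10001111
Gen 3 (rule 45): 10101000
Gen 4 (rule 75): 00000011
Gen 5 (rule 154): 00000110
Gen 6 (rule 41): 11110100
Gen 7 (rule 45): 10001101
Gen 8 (rule 75): 00111100
Gen 9 (rule 154): 01111010
Gen 10 (rule 41): 01000100
Gen 11 (rule 45): 01010101
Gen 12 (rule 75): 10000000
Gen 13 (rule 154): 01000000
Gen 14 (rule 41): 00011111
Gen 15 (rule 45): 11010000
Gen 16 (rule 75): 11000111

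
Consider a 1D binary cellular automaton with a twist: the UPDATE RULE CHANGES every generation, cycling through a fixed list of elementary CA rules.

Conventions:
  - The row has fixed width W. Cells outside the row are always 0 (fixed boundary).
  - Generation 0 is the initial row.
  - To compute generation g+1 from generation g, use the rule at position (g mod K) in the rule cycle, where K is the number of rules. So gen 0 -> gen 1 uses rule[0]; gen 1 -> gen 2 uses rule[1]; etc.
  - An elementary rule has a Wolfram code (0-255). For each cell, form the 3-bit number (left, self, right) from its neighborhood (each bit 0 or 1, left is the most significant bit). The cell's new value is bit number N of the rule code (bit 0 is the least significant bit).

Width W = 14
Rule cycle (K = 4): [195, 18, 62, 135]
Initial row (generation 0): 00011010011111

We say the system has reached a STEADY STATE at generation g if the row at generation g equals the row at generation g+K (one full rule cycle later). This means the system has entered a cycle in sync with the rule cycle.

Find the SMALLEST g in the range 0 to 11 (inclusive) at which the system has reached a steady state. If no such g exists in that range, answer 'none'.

Answer: none

Derivation:
Gen 0: 00011010011111
Gen 1 (rule 195): 11101000101111
Gen 2 (rule 18): 00000101000000
Gen 3 (rule 62): 00001111100000
Gen 4 (rule 135): 11110111001111
Gen 5 (rule 195): 01110011010111
Gen 6 (rule 18): 10001100000000
Gen 7 (rule 62): 11011010000000
Gen 8 (rule 135): 00000010111111
Gen 9 (rule 195): 11111100011111
Gen 10 (rule 18): 00000010100000
Gen 11 (rule 62): 00000111110000
Gen 12 (rule 135): 11111011100111
Gen 13 (rule 195): 01111001101011
Gen 14 (rule 18): 10000110000000
Gen 15 (rule 62): 11001101000000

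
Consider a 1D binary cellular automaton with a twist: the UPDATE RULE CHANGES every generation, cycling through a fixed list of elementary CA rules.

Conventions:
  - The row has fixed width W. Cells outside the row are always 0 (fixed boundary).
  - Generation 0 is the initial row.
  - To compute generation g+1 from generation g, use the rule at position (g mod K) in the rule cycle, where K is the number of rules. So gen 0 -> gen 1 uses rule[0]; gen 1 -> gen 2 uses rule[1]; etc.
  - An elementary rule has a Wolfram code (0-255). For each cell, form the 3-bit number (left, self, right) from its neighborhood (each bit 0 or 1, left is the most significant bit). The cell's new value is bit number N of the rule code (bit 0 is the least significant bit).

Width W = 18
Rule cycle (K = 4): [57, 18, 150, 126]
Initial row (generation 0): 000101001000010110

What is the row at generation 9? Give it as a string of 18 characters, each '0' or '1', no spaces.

Answer: 011011111111010110

Derivation:
Gen 0: 000101001000010110
Gen 1 (rule 57): 110010100111001101
Gen 2 (rule 18): 001100011000110000
Gen 3 (rule 150): 010010100101001000
Gen 4 (rule 126): 111111111111111100
Gen 5 (rule 57): 100000000000000011
Gen 6 (rule 18): 010000000000000100
Gen 7 (rule 150): 111000000000001110
Gen 8 (rule 126): 101100000000011011
Gen 9 (rule 57): 011011111111010110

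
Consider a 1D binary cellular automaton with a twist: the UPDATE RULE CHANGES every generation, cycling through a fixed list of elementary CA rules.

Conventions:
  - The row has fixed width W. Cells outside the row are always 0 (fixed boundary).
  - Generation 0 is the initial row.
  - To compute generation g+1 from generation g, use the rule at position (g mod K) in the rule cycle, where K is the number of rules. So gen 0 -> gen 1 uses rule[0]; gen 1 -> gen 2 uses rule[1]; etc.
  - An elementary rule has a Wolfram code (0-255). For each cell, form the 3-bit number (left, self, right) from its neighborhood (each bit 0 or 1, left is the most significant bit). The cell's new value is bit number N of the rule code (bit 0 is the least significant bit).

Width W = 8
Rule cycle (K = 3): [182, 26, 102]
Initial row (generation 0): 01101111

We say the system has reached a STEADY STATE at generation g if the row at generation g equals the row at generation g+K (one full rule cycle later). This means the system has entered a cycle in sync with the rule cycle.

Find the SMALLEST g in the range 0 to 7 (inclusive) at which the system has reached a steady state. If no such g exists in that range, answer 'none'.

Gen 0: 01101111
Gen 1 (rule 182): 10010110
Gen 2 (rule 26): 01100101
Gen 3 (rule 102): 10101111
Gen 4 (rule 182): 11110110
Gen 5 (rule 26): 10000101
Gen 6 (rule 102): 10001111
Gen 7 (rule 182): 11010110
Gen 8 (rule 26): 10000101
Gen 9 (rule 102): 10001111
Gen 10 (rule 182): 11010110

Answer: 5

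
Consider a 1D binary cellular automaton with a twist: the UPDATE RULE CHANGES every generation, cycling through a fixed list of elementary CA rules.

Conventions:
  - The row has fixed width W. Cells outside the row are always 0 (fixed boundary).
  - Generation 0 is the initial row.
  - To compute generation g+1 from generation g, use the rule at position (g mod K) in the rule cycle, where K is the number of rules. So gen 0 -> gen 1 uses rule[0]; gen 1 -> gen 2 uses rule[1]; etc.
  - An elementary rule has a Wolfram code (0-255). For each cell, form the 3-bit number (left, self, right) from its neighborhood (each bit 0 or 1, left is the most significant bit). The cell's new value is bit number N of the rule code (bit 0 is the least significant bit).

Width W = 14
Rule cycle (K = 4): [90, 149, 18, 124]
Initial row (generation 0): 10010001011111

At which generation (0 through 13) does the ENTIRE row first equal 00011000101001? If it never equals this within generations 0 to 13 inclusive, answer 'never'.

Answer: never

Derivation:
Gen 0: 10010001011111
Gen 1 (rule 90): 01101010010001
Gen 2 (rule 149): 00001011011101
Gen 3 (rule 18): 00010000000000
Gen 4 (rule 124): 00011000000000
Gen 5 (rule 90): 00111100000000
Gen 6 (rule 149): 10011011111111
Gen 7 (rule 18): 01100000000000
Gen 8 (rule 124): 01110000000000
Gen 9 (rule 90): 11011000000000
Gen 10 (rule 149): 00000111111111
Gen 11 (rule 18): 00001000000000
Gen 12 (rule 124): 00001100000000
Gen 13 (rule 90): 00011110000000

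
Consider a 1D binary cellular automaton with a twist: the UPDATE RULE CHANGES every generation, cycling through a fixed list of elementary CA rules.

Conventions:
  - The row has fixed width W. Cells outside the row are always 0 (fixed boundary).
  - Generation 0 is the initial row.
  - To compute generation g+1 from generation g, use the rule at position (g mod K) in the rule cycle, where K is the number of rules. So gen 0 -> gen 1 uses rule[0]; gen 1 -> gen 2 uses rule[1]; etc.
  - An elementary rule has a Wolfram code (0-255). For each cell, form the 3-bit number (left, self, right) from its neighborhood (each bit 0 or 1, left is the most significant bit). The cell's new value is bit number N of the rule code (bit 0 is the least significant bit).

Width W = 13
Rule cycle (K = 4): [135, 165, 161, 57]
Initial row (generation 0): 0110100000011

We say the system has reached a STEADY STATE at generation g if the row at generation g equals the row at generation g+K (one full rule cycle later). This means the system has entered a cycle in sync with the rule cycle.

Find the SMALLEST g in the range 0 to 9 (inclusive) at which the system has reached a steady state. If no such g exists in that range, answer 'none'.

Answer: none

Derivation:
Gen 0: 0110100000011
Gen 1 (rule 135): 1000101111100
Gen 2 (rule 165): 1010110111001
Gen 3 (rule 161): 0101001010000
Gen 4 (rule 57): 0010100101111
Gen 5 (rule 135): 1110101100110
Gen 6 (rule 165): 0101110000000
Gen 7 (rule 161): 0010100111111
Gen 8 (rule 57): 1001010100000
Gen 9 (rule 135): 1011010101111
Gen 10 (rule 165): 1100111110110
Gen 11 (rule 161): 0000011101000
Gen 12 (rule 57): 1111010010111
Gen 13 (rule 135): 0110010110010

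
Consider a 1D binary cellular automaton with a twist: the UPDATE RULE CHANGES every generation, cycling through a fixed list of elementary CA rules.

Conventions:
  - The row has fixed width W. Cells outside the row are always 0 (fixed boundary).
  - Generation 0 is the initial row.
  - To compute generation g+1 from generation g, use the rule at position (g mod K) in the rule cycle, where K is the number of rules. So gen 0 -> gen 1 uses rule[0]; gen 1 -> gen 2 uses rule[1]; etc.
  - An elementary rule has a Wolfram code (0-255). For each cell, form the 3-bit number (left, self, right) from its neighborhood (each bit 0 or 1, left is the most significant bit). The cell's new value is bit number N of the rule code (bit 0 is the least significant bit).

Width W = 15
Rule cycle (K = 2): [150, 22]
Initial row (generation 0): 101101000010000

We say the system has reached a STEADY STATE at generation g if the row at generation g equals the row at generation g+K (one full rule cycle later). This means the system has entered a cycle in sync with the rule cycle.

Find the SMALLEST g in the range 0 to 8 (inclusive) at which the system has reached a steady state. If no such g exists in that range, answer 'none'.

Answer: none

Derivation:
Gen 0: 101101000010000
Gen 1 (rule 150): 100001100111000
Gen 2 (rule 22): 110010011000100
Gen 3 (rule 150): 001111100101110
Gen 4 (rule 22): 010000011100001
Gen 5 (rule 150): 111000101010011
Gen 6 (rule 22): 000101101011100
Gen 7 (rule 150): 001100001001010
Gen 8 (rule 22): 010010011111011
Gen 9 (rule 150): 111111101110000
Gen 10 (rule 22): 000000000001000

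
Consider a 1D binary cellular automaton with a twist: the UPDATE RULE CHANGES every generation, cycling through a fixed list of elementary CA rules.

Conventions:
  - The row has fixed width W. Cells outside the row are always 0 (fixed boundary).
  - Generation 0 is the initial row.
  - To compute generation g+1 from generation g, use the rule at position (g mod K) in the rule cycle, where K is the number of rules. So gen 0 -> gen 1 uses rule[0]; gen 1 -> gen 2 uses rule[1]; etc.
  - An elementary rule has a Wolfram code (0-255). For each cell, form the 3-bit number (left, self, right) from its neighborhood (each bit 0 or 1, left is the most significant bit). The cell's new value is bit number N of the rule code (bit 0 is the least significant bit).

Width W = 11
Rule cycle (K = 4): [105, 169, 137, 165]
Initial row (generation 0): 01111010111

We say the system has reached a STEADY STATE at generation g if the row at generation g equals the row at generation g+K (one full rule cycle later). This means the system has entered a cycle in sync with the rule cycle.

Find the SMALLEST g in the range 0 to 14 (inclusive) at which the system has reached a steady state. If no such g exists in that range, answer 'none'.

Answer: 3

Derivation:
Gen 0: 01111010111
Gen 1 (rule 105): 01001101101
Gen 2 (rule 169): 00001011010
Gen 3 (rule 137): 11100010000
Gen 4 (rule 165): 01001010111
Gen 5 (rule 105): 00000101101
Gen 6 (rule 169): 11110011010
Gen 7 (rule 137): 11100010000
Gen 8 (rule 165): 01001010111
Gen 9 (rule 105): 00000101101
Gen 10 (rule 169): 11110011010
Gen 11 (rule 137): 11100010000
Gen 12 (rule 165): 01001010111
Gen 13 (rule 105): 00000101101
Gen 14 (rule 169): 11110011010
Gen 15 (rule 137): 11100010000
Gen 16 (rule 165): 01001010111
Gen 17 (rule 105): 00000101101
Gen 18 (rule 169): 11110011010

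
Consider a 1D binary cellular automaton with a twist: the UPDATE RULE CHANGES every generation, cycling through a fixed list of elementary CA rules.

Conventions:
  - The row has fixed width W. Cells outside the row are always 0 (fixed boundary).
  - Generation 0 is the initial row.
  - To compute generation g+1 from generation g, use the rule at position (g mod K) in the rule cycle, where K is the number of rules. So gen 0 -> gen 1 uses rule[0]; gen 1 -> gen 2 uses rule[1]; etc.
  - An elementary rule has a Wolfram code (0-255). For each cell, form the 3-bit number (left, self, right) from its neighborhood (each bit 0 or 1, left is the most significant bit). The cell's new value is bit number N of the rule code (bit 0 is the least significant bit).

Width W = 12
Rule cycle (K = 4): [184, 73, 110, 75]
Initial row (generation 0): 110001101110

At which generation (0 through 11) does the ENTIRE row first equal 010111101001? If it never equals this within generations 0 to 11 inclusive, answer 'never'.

Gen 0: 110001101110
Gen 1 (rule 184): 101001011101
Gen 2 (rule 73): 000000010100
Gen 3 (rule 110): 000000111100
Gen 4 (rule 75): 111111100101
Gen 5 (rule 184): 111111010010
Gen 6 (rule 73): 100001000000
Gen 7 (rule 110): 100011000000
Gen 8 (rule 75): 001111011111
Gen 9 (rule 184): 001110111110
Gen 10 (rule 73): 101010100010
Gen 11 (rule 110): 111111100110

Answer: never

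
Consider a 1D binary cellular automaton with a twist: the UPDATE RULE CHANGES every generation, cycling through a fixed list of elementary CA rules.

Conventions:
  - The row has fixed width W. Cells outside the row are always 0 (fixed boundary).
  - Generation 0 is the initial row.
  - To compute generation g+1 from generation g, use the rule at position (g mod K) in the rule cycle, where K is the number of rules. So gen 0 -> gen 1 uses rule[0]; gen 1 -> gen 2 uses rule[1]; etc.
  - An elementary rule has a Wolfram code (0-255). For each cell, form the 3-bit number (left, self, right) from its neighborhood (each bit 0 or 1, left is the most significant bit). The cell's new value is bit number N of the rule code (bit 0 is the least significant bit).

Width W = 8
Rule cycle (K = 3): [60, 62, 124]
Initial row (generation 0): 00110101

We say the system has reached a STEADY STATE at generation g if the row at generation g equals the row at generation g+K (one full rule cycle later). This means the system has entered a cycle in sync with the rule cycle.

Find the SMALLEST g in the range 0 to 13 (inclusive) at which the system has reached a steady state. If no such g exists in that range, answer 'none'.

Gen 0: 00110101
Gen 1 (rule 60): 00101111
Gen 2 (rule 62): 01111000
Gen 3 (rule 124): 01001100
Gen 4 (rule 60): 01101010
Gen 5 (rule 62): 11011111
Gen 6 (rule 124): 11110001
Gen 7 (rule 60): 10001001
Gen 8 (rule 62): 11011111
Gen 9 (rule 124): 11110001
Gen 10 (rule 60): 10001001
Gen 11 (rule 62): 11011111
Gen 12 (rule 124): 11110001
Gen 13 (rule 60): 10001001
Gen 14 (rule 62): 11011111
Gen 15 (rule 124): 11110001
Gen 16 (rule 60): 10001001

Answer: 5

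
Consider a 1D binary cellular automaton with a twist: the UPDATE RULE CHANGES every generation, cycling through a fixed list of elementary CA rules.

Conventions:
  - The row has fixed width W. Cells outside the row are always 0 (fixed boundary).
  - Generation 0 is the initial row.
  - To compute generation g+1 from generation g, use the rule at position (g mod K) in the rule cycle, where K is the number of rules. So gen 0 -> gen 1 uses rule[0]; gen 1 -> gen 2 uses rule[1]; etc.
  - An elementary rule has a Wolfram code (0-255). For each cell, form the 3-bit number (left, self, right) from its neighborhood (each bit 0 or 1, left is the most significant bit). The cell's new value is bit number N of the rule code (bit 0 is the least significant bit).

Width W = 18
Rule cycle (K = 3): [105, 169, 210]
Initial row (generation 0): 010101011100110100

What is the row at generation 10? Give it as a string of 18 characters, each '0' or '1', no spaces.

Answer: 011110011011011010

Derivation:
Gen 0: 010101011100110100
Gen 1 (rule 105): 001010110100111001
Gen 2 (rule 169): 100101101000110000
Gen 3 (rule 210): 011000100101011000
Gen 4 (rule 105): 011010000010111011
Gen 5 (rule 169): 010100111001110110
Gen 6 (rule 210): 100011011110110011
Gen 7 (rule 105): 001011110011110011
Gen 8 (rule 169): 100111100011100010
Gen 9 (rule 210): 011011110101110101
Gen 10 (rule 105): 011110011011011010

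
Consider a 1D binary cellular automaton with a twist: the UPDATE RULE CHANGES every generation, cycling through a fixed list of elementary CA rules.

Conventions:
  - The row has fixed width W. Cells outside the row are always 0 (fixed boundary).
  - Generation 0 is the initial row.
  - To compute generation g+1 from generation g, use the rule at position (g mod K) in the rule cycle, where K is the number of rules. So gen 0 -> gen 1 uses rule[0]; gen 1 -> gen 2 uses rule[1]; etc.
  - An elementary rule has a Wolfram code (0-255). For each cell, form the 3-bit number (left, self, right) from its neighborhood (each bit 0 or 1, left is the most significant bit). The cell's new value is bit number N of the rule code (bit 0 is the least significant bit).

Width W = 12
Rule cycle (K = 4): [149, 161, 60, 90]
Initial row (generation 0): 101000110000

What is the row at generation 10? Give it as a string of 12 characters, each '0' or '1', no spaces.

Gen 0: 101000110000
Gen 1 (rule 149): 101110001111
Gen 2 (rule 161): 010100100110
Gen 3 (rule 60): 011110110101
Gen 4 (rule 90): 110010110000
Gen 5 (rule 149): 001010001111
Gen 6 (rule 161): 100100100110
Gen 7 (rule 60): 110110110101
Gen 8 (rule 90): 110110110000
Gen 9 (rule 149): 000000001111
Gen 10 (rule 161): 111111100110

Answer: 111111100110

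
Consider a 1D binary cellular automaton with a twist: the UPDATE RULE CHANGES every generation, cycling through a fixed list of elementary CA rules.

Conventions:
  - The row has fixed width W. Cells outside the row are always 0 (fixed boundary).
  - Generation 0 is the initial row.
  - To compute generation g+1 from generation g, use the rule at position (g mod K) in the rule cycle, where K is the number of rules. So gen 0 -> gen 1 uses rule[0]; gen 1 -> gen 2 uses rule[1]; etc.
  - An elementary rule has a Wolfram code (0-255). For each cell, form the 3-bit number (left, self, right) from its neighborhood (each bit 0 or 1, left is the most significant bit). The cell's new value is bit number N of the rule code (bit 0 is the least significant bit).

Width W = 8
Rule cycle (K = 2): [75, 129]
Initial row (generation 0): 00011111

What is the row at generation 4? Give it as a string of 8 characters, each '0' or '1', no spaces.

Answer: 01000000

Derivation:
Gen 0: 00011111
Gen 1 (rule 75): 11110001
Gen 2 (rule 129): 01100100
Gen 3 (rule 75): 11101001
Gen 4 (rule 129): 01000000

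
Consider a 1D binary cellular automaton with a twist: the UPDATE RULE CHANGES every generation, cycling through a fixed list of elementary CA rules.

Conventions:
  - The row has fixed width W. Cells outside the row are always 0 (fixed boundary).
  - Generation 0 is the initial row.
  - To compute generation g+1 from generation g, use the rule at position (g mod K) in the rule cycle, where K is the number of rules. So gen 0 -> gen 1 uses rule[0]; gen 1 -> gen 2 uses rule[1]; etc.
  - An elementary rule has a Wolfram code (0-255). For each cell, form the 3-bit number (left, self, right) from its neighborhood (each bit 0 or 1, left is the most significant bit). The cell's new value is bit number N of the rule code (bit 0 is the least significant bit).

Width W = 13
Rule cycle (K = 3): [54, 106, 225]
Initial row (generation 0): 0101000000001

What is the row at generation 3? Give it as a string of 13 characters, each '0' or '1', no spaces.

Gen 0: 0101000000001
Gen 1 (rule 54): 1111100000011
Gen 2 (rule 106): 1000100000111
Gen 3 (rule 225): 0010001110011

Answer: 0010001110011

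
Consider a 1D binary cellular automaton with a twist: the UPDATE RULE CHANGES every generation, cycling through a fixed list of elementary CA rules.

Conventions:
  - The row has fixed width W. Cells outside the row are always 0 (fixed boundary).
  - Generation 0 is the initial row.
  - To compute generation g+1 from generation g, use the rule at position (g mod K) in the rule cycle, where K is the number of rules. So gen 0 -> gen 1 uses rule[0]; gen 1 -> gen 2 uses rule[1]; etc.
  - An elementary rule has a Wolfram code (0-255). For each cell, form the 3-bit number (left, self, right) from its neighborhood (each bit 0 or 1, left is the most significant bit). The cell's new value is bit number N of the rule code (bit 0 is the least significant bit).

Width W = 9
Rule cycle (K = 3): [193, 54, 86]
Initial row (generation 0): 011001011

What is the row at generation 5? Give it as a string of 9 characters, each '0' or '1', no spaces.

Answer: 000111000

Derivation:
Gen 0: 011001011
Gen 1 (rule 193): 001000001
Gen 2 (rule 54): 011100011
Gen 3 (rule 86): 100110101
Gen 4 (rule 193): 000010000
Gen 5 (rule 54): 000111000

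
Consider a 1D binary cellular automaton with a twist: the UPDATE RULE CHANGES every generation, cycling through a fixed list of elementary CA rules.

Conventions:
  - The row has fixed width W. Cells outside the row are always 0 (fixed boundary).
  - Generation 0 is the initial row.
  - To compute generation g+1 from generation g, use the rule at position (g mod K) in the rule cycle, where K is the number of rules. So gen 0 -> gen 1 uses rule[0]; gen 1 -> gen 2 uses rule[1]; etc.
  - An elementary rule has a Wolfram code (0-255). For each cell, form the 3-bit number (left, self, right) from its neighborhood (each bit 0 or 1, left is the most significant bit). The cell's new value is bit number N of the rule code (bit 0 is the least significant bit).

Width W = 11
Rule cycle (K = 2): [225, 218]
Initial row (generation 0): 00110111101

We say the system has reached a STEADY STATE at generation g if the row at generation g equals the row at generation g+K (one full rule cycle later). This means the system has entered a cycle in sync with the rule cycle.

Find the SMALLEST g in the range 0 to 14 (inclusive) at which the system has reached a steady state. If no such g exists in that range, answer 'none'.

Answer: 9

Derivation:
Gen 0: 00110111101
Gen 1 (rule 225): 10011011110
Gen 2 (rule 218): 01111011111
Gen 3 (rule 225): 00111101111
Gen 4 (rule 218): 01111101111
Gen 5 (rule 225): 00111110111
Gen 6 (rule 218): 01111110111
Gen 7 (rule 225): 00111111011
Gen 8 (rule 218): 01111111011
Gen 9 (rule 225): 00111111101
Gen 10 (rule 218): 01111111100
Gen 11 (rule 225): 00111111101
Gen 12 (rule 218): 01111111100
Gen 13 (rule 225): 00111111101
Gen 14 (rule 218): 01111111100
Gen 15 (rule 225): 00111111101
Gen 16 (rule 218): 01111111100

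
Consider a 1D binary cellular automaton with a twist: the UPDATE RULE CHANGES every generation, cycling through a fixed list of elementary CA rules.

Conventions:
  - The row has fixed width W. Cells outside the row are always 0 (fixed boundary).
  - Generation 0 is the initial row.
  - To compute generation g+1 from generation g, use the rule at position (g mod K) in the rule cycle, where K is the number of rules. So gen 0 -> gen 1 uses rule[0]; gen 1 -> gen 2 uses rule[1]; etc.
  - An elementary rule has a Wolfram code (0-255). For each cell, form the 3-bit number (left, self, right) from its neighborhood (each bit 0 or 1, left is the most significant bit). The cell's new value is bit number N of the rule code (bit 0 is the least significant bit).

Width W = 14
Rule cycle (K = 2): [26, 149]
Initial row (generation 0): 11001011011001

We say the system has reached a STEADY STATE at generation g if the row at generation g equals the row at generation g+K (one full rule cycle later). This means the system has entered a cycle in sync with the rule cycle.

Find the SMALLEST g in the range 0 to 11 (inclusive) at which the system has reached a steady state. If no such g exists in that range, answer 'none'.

Answer: 5

Derivation:
Gen 0: 11001011011001
Gen 1 (rule 26): 10110010010110
Gen 2 (rule 149): 10001011010001
Gen 3 (rule 26): 01010010001010
Gen 4 (rule 149): 01011011101011
Gen 5 (rule 26): 10010010000010
Gen 6 (rule 149): 11011011111011
Gen 7 (rule 26): 10010010000010
Gen 8 (rule 149): 11011011111011
Gen 9 (rule 26): 10010010000010
Gen 10 (rule 149): 11011011111011
Gen 11 (rule 26): 10010010000010
Gen 12 (rule 149): 11011011111011
Gen 13 (rule 26): 10010010000010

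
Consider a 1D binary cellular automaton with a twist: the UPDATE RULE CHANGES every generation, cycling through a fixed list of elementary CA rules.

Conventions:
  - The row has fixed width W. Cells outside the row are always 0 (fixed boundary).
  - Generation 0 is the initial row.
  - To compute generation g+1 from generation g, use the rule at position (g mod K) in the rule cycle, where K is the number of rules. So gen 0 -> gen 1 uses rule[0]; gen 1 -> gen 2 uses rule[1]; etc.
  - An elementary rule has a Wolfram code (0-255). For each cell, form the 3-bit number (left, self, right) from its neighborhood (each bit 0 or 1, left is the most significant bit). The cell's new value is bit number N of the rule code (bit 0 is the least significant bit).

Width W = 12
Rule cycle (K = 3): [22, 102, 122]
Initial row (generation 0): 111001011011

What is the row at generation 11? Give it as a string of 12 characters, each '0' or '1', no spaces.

Answer: 010001100101

Derivation:
Gen 0: 111001011011
Gen 1 (rule 22): 000111000000
Gen 2 (rule 102): 001001000000
Gen 3 (rule 122): 010110100000
Gen 4 (rule 22): 110000110000
Gen 5 (rule 102): 010001010000
Gen 6 (rule 122): 101010101000
Gen 7 (rule 22): 101010101100
Gen 8 (rule 102): 111111110100
Gen 9 (rule 122): 100000011010
Gen 10 (rule 22): 110000100011
Gen 11 (rule 102): 010001100101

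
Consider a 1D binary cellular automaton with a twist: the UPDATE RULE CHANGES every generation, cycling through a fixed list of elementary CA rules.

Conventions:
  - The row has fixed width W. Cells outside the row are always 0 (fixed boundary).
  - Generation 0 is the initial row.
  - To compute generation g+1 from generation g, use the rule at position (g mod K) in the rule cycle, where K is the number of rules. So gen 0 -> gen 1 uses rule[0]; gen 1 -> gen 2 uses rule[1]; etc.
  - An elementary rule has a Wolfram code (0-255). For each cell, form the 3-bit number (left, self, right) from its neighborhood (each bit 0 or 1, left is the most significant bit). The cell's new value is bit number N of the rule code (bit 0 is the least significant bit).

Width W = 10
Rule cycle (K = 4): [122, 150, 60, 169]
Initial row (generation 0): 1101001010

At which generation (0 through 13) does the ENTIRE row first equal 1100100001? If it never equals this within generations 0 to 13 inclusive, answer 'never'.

Answer: 10

Derivation:
Gen 0: 1101001010
Gen 1 (rule 122): 1110110101
Gen 2 (rule 150): 0100000101
Gen 3 (rule 60): 0110000111
Gen 4 (rule 169): 0100110110
Gen 5 (rule 122): 1011111111
Gen 6 (rule 150): 1001111110
Gen 7 (rule 60): 1101000001
Gen 8 (rule 169): 1010011100
Gen 9 (rule 122): 0101110110
Gen 10 (rule 150): 1100100001
Gen 11 (rule 60): 1010110001
Gen 12 (rule 169): 0101100100
Gen 13 (rule 122): 1011111010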